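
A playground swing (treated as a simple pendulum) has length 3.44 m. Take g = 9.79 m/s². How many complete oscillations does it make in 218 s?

T = 2π√(L/g) = 2π√(3.44/9.79) = 3.724 s.
Number of complete oscillations = ⌊218/3.724⌋ = ⌊58.53⌋ = 58.

58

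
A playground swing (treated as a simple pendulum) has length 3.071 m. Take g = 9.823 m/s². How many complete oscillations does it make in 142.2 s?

40

T = 2π√(L/g) = 2π√(3.071/9.823) = 3.5132 s.
Number of complete oscillations = ⌊142.2/3.5132⌋ = ⌊40.476⌋ = 40.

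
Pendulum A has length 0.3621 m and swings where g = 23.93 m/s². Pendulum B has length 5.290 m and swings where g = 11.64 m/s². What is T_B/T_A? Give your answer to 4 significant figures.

T = 2π√(L/g), so T_B/T_A = √((L_B/g_B)/(L_A/g_A)) = √((5.290/11.64)/(0.3621/23.93)) = 5.480.

5.480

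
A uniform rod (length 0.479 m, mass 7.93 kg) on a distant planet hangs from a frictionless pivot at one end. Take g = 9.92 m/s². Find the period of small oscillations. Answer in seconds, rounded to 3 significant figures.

1.13 s

For a physical pendulum T = 2π√(I/(mgd)), with d = 0.2395 m from pivot to centre of mass.
I_cm = mL²/12 = 7.93 × 0.479²/12 = 0.1516 kg·m²; I = I_cm + md² = 0.1516 + 7.93 × 0.2395² = 0.6065 kg·m².
T = 2π√(0.6065/(7.93 × 9.92 × 0.2395)) = 1.13 s.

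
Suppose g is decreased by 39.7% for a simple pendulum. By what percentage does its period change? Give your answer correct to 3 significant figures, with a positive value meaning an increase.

28.8%

T ∝ 1/√g, so T'/T = 1/√(0.6030) = 1.288.
Percentage change in T = (1.288 − 1) × 100% = 28.8%.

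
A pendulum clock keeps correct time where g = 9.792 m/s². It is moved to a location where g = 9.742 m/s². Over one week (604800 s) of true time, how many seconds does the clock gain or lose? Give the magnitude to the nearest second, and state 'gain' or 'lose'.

The clock's period scales as T ∝ 1/√g, so T'/T = √(9.792/9.742) = 1.00256.
In 604800 s of true time the clock registers 604800/1.00256 = 603253.9 s, so it loses 1546 s.

lose 1546 s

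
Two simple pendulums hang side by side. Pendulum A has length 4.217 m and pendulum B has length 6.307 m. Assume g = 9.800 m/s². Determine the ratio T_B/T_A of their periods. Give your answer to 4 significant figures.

1.223

T ∝ √L, so T_B/T_A = √(L_B/L_A) = √(6.307/4.217) = 1.223.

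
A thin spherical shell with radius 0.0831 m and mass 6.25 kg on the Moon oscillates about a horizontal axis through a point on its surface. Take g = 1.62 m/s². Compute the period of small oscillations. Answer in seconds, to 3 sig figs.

I_cm = (2/3)mr² = 0.02877 kg·m². The pivot is at distance d = 0.0831 m from the centre of mass.
By the parallel-axis theorem, I = I_cm + md² = 0.02877 + 0.04316 = 0.07193 kg·m².
T = 2π√(I/(mgd)) = 2π√(0.07193/(6.25 × 1.62 × 0.0831)) = 1.84 s.

1.84 s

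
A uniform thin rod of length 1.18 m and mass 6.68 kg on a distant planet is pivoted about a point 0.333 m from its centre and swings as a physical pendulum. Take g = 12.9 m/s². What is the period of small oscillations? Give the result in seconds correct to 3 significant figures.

1.44 s

For a physical pendulum T = 2π√(I/(mgd)), with d = 0.3330 m from pivot to centre of mass.
I_cm = mL²/12 = 6.68 × 1.18²/12 = 0.7751 kg·m²; I = I_cm + md² = 0.7751 + 6.68 × 0.3330² = 1.516 kg·m².
T = 2π√(1.516/(6.68 × 12.9 × 0.3330)) = 1.44 s.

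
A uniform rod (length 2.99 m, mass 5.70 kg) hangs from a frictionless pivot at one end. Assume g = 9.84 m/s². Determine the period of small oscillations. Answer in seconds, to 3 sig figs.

For a physical pendulum T = 2π√(I/(mgd)), with d = 1.495 m from pivot to centre of mass.
I_cm = mL²/12 = 5.70 × 2.99²/12 = 4.247 kg·m²; I = I_cm + md² = 4.247 + 5.70 × 1.495² = 16.99 kg·m².
T = 2π√(16.99/(5.70 × 9.84 × 1.495)) = 2.83 s.

2.83 s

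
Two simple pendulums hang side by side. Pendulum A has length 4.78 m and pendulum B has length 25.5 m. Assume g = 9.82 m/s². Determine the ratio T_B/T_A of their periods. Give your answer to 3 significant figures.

T ∝ √L, so T_B/T_A = √(L_B/L_A) = √(25.5/4.78) = 2.31.

2.31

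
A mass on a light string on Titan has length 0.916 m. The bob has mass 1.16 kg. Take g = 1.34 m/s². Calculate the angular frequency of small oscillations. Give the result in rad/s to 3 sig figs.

ω = √(g/L) = √(1.34/0.916) = 1.21 rad/s.

1.21 rad/s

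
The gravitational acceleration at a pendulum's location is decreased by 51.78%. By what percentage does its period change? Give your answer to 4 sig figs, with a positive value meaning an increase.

44.01%

T ∝ 1/√g, so T'/T = 1/√(0.48220) = 1.4401.
Percentage change in T = (1.4401 − 1) × 100% = 44.01%.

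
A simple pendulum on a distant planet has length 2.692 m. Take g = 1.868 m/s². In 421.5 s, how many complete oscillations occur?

55

T = 2π√(L/g) = 2π√(2.692/1.868) = 7.5427 s.
Number of complete oscillations = ⌊421.5/7.5427⌋ = ⌊55.882⌋ = 55.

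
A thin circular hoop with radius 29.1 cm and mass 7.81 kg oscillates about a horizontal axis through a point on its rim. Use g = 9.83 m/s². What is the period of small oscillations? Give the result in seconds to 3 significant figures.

I_cm = mr² = 0.6614 kg·m². The pivot is at distance d = 0.291 m from the centre of mass.
By the parallel-axis theorem, I = I_cm + md² = 0.6614 + 0.6614 = 1.323 kg·m².
T = 2π√(I/(mgd)) = 2π√(1.323/(7.81 × 9.83 × 0.291)) = 1.53 s.

1.53 s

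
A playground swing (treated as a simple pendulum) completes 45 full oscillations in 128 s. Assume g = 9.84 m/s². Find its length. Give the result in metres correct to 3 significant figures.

2.02 m

T = 128/45 = 2.844 s.
From T = 2π√(L/g), L = gT²/(4π²) = 9.84 × 2.844²/(4π²) = 2.02 m.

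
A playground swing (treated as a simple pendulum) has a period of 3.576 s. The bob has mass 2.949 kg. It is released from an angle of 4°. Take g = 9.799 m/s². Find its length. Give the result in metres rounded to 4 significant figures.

3.174 m

From T = 2π√(L/g), L = gT²/(4π²) = 9.799 × 3.5760²/(4π²) = 3.174 m.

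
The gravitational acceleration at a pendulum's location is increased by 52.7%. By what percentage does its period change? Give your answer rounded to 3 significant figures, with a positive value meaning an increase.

T ∝ 1/√g, so T'/T = 1/√(1.527) = 0.8092.
Percentage change in T = (0.8092 − 1) × 100% = -19.1%.

-19.1%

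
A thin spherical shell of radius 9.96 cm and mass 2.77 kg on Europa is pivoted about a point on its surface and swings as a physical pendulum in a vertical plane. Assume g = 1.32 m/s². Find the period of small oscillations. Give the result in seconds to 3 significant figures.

I_cm = (2/3)mr² = 0.01832 kg·m². The pivot is at distance d = 0.0996 m from the centre of mass.
By the parallel-axis theorem, I = I_cm + md² = 0.01832 + 0.02748 = 0.04580 kg·m².
T = 2π√(I/(mgd)) = 2π√(0.04580/(2.77 × 1.32 × 0.0996)) = 2.23 s.

2.23 s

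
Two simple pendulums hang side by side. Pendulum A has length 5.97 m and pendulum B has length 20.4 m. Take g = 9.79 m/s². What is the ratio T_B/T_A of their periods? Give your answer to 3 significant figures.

1.85

T ∝ √L, so T_B/T_A = √(L_B/L_A) = √(20.4/5.97) = 1.85.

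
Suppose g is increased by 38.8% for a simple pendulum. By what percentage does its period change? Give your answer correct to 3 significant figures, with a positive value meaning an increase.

T ∝ 1/√g, so T'/T = 1/√(1.388) = 0.8488.
Percentage change in T = (0.8488 − 1) × 100% = -15.1%.

-15.1%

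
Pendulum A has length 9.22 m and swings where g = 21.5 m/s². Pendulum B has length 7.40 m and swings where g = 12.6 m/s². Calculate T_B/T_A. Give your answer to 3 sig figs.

1.17

T = 2π√(L/g), so T_B/T_A = √((L_B/g_B)/(L_A/g_A)) = √((7.40/12.6)/(9.22/21.5)) = 1.17.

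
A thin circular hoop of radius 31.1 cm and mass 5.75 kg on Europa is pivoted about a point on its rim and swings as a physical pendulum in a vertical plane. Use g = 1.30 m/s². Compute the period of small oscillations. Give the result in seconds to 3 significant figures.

I_cm = mr² = 0.5561 kg·m². The pivot is at distance d = 0.311 m from the centre of mass.
By the parallel-axis theorem, I = I_cm + md² = 0.5561 + 0.5561 = 1.112 kg·m².
T = 2π√(I/(mgd)) = 2π√(1.112/(5.75 × 1.30 × 0.311)) = 4.35 s.

4.35 s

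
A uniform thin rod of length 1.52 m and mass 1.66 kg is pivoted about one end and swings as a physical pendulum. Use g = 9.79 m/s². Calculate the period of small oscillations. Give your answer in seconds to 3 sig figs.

2.02 s

For a physical pendulum T = 2π√(I/(mgd)), with d = 0.7600 m from pivot to centre of mass.
I_cm = mL²/12 = 1.66 × 1.52²/12 = 0.3196 kg·m²; I = I_cm + md² = 0.3196 + 1.66 × 0.7600² = 1.278 kg·m².
T = 2π√(1.278/(1.66 × 9.79 × 0.7600)) = 2.02 s.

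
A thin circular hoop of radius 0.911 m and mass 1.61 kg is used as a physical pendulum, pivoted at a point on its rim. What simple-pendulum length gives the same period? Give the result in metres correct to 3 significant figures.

The equivalent simple-pendulum length is L_eq = I/(md), where I is about the pivot and d = 0.9110 m.
I_cm = mR² = 1.336 kg·m², so I = I_cm + md² = 1.336 + 1.336 = 2.672 kg·m².
L_eq = 2.672/(1.61 × 0.9110) = 1.82 m.

1.82 m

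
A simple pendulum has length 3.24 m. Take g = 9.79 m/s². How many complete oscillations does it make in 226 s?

T = 2π√(L/g) = 2π√(3.24/9.79) = 3.615 s.
Number of complete oscillations = ⌊226/3.615⌋ = ⌊62.52⌋ = 62.

62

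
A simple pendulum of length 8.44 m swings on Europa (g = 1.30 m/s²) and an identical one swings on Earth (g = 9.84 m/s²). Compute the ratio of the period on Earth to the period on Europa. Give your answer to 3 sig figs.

0.363

T ∝ 1/√g, so T₂/T₁ = √(g₁/g₂) = √(1.30/9.84) = 0.363.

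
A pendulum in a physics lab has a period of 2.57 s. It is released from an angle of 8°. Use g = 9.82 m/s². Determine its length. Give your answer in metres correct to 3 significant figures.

1.64 m

From T = 2π√(L/g), L = gT²/(4π²) = 9.82 × 2.570²/(4π²) = 1.64 m.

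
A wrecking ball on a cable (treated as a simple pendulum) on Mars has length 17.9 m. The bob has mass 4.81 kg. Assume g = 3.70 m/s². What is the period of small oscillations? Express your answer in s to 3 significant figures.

13.8 s

T = 2π√(L/g) = 2π√(17.9/3.70) = 2π × 2.200 = 13.8 s.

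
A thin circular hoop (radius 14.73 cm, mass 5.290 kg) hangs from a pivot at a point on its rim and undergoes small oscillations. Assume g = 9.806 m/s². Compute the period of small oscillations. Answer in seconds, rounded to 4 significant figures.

1.089 s

I_cm = mr² = 0.11478 kg·m². The pivot is at distance d = 0.1473 m from the centre of mass.
By the parallel-axis theorem, I = I_cm + md² = 0.11478 + 0.11478 = 0.22956 kg·m².
T = 2π√(I/(mgd)) = 2π√(0.22956/(5.290 × 9.806 × 0.1473)) = 1.089 s.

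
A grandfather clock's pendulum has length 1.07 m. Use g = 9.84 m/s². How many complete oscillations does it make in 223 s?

107

T = 2π√(L/g) = 2π√(1.07/9.84) = 2.072 s.
Number of complete oscillations = ⌊223/2.072⌋ = ⌊107.6⌋ = 107.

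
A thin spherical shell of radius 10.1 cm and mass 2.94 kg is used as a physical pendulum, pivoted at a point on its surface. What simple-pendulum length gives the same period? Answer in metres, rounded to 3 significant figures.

0.168 m

The equivalent simple-pendulum length is L_eq = I/(md), where I is about the pivot and d = 0.1010 m.
I_cm = (2/3)mR² = 0.01999 kg·m², so I = I_cm + md² = 0.01999 + 0.02999 = 0.04998 kg·m².
L_eq = 0.04998/(2.94 × 0.1010) = 0.168 m.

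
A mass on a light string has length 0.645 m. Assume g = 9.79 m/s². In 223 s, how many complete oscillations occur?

T = 2π√(L/g) = 2π√(0.645/9.79) = 1.613 s.
Number of complete oscillations = ⌊223/1.613⌋ = ⌊138.3⌋ = 138.

138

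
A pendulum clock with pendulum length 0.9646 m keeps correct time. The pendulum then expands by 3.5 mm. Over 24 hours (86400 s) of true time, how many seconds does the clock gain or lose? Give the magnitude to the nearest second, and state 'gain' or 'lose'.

T ∝ √L, so T'/T = √(0.96810/0.9646) = 1.00181.
In 86400 s of true time the clock registers 86400/1.00181 = 86243.7 s, so it loses 156 s.

lose 156 s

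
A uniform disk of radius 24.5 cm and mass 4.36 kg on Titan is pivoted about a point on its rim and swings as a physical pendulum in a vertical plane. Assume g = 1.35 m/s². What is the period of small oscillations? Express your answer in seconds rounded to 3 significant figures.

3.28 s

I_cm = ½mr² = 0.1309 kg·m². The pivot is at distance d = 0.245 m from the centre of mass.
By the parallel-axis theorem, I = I_cm + md² = 0.1309 + 0.2617 = 0.3926 kg·m².
T = 2π√(I/(mgd)) = 2π√(0.3926/(4.36 × 1.35 × 0.245)) = 3.28 s.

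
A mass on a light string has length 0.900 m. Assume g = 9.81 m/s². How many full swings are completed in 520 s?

273

T = 2π√(L/g) = 2π√(0.900/9.81) = 1.903 s.
Number of complete oscillations = ⌊520/1.903⌋ = ⌊273.2⌋ = 273.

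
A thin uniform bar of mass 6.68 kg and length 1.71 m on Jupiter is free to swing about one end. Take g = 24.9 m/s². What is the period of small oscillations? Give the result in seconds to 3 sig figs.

For a physical pendulum T = 2π√(I/(mgd)), with d = 0.8550 m from pivot to centre of mass.
I_cm = mL²/12 = 6.68 × 1.71²/12 = 1.628 kg·m²; I = I_cm + md² = 1.628 + 6.68 × 0.8550² = 6.511 kg·m².
T = 2π√(6.511/(6.68 × 24.9 × 0.8550)) = 1.34 s.

1.34 s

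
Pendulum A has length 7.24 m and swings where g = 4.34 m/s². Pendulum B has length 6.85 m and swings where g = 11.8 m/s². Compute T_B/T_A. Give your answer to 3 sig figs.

T = 2π√(L/g), so T_B/T_A = √((L_B/g_B)/(L_A/g_A)) = √((6.85/11.8)/(7.24/4.34)) = 0.590.

0.590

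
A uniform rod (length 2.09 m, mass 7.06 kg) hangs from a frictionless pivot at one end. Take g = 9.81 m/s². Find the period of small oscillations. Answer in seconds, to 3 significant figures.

For a physical pendulum T = 2π√(I/(mgd)), with d = 1.045 m from pivot to centre of mass.
I_cm = mL²/12 = 7.06 × 2.09²/12 = 2.570 kg·m²; I = I_cm + md² = 2.570 + 7.06 × 1.045² = 10.28 kg·m².
T = 2π√(10.28/(7.06 × 9.81 × 1.045)) = 2.37 s.

2.37 s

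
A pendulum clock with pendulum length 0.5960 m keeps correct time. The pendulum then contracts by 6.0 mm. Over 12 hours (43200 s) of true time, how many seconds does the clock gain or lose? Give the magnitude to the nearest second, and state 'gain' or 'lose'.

T ∝ √L, so T'/T = √(0.59000/0.5960) = 0.994954.
In 43200 s of true time the clock registers 43200/0.994954 = 43419.1 s, so it gains 219 s.

gain 219 s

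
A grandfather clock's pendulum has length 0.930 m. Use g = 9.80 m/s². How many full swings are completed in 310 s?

160

T = 2π√(L/g) = 2π√(0.930/9.80) = 1.936 s.
Number of complete oscillations = ⌊310/1.936⌋ = ⌊160.2⌋ = 160.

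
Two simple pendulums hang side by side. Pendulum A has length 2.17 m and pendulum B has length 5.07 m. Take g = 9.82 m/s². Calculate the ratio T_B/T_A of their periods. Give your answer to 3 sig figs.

T ∝ √L, so T_B/T_A = √(L_B/L_A) = √(5.07/2.17) = 1.53.

1.53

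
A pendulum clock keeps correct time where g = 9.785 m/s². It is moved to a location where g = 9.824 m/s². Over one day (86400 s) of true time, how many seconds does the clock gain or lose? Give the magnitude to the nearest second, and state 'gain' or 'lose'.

The clock's period scales as T ∝ 1/√g, so T'/T = √(9.785/9.824) = 0.998013.
In 86400 s of true time the clock registers 86400/0.998013 = 86572.0 s, so it gains 172 s.

gain 172 s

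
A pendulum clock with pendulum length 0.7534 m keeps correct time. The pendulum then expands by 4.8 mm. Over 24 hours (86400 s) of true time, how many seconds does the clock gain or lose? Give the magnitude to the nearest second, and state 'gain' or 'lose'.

lose 274 s

T ∝ √L, so T'/T = √(0.75820/0.7534) = 1.00318.
In 86400 s of true time the clock registers 86400/1.00318 = 86126.1 s, so it loses 274 s.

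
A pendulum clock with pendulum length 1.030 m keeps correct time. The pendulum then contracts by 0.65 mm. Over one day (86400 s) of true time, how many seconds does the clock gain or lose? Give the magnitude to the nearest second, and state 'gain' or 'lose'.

T ∝ √L, so T'/T = √(1.02935/1.030) = 0.999684.
In 86400 s of true time the clock registers 86400/0.999684 = 86427.3 s, so it gains 27 s.

gain 27 s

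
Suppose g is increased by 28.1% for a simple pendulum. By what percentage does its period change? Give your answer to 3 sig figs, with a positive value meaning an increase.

T ∝ 1/√g, so T'/T = 1/√(1.281) = 0.8835.
Percentage change in T = (0.8835 − 1) × 100% = -11.6%.

-11.6%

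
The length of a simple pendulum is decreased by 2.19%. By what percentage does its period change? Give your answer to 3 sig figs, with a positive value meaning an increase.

T ∝ √L, so T'/T = √(0.9781) = 0.9890.
Percentage change in T = (0.9890 − 1) × 100% = -1.10%.

-1.10%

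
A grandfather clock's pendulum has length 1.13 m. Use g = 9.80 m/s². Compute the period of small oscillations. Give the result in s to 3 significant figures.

T = 2π√(L/g) = 2π√(1.13/9.80) = 2π × 0.3396 = 2.13 s.

2.13 s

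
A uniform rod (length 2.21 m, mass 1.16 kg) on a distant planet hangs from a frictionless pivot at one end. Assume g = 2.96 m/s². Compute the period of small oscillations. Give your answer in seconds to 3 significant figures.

4.43 s

For a physical pendulum T = 2π√(I/(mgd)), with d = 1.105 m from pivot to centre of mass.
I_cm = mL²/12 = 1.16 × 2.21²/12 = 0.4721 kg·m²; I = I_cm + md² = 0.4721 + 1.16 × 1.105² = 1.889 kg·m².
T = 2π√(1.889/(1.16 × 2.96 × 1.105)) = 4.43 s.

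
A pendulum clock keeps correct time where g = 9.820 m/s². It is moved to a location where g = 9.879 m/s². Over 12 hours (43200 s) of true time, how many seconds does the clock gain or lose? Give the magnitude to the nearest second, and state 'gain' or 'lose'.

The clock's period scales as T ∝ 1/√g, so T'/T = √(9.820/9.879) = 0.997009.
In 43200 s of true time the clock registers 43200/0.997009 = 43329.6 s, so it gains 130 s.

gain 130 s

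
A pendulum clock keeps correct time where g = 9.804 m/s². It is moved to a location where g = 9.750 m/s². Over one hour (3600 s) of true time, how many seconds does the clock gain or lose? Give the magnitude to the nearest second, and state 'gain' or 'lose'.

The clock's period scales as T ∝ 1/√g, so T'/T = √(9.804/9.750) = 1.00277.
In 3600 s of true time the clock registers 3600/1.00277 = 3590.1 s, so it loses 10 s.

lose 10 s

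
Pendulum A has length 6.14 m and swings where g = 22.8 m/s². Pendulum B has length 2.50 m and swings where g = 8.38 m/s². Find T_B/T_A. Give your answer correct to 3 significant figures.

T = 2π√(L/g), so T_B/T_A = √((L_B/g_B)/(L_A/g_A)) = √((2.50/8.38)/(6.14/22.8)) = 1.05.

1.05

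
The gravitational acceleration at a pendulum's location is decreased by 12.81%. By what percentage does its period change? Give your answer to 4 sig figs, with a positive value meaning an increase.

7.094%

T ∝ 1/√g, so T'/T = 1/√(0.87190) = 1.0709.
Percentage change in T = (1.0709 − 1) × 100% = 7.094%.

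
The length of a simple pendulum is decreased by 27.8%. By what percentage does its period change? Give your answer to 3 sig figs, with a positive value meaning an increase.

-15.0%

T ∝ √L, so T'/T = √(0.7220) = 0.8497.
Percentage change in T = (0.8497 − 1) × 100% = -15.0%.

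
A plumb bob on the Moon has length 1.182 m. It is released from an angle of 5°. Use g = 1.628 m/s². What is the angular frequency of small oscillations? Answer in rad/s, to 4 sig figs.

1.174 rad/s

ω = √(g/L) = √(1.628/1.182) = 1.174 rad/s.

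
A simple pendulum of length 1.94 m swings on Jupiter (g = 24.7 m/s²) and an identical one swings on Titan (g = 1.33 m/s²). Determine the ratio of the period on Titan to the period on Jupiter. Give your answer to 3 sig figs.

T ∝ 1/√g, so T₂/T₁ = √(g₁/g₂) = √(24.7/1.33) = 4.31.

4.31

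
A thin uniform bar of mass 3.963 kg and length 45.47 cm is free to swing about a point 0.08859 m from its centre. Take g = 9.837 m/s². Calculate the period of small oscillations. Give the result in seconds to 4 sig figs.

For a physical pendulum T = 2π√(I/(mgd)), with d = 0.088590 m from pivot to centre of mass.
I_cm = mL²/12 = 3.963 × 0.4547²/12 = 0.068280 kg·m²; I = I_cm + md² = 0.068280 + 3.963 × 0.088590² = 0.099382 kg·m².
T = 2π√(0.099382/(3.963 × 9.837 × 0.088590)) = 1.066 s.

1.066 s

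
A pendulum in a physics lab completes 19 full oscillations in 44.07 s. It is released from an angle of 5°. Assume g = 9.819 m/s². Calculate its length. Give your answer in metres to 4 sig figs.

T = 44.07/19 = 2.3195 s.
From T = 2π√(L/g), L = gT²/(4π²) = 9.819 × 2.3195²/(4π²) = 1.338 m.

1.338 m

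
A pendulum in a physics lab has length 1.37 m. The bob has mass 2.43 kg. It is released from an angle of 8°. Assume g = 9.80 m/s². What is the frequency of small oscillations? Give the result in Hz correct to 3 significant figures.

0.426 Hz

T = 2π√(L/g) = 2π√(1.37/9.80) = 2.349 s, so f = 1/T = 0.426 Hz.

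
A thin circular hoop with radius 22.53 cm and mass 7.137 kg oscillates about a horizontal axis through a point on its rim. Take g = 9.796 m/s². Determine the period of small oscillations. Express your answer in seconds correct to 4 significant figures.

I_cm = mr² = 0.36227 kg·m². The pivot is at distance d = 0.2253 m from the centre of mass.
By the parallel-axis theorem, I = I_cm + md² = 0.36227 + 0.36227 = 0.72455 kg·m².
T = 2π√(I/(mgd)) = 2π√(0.72455/(7.137 × 9.796 × 0.2253)) = 1.348 s.

1.348 s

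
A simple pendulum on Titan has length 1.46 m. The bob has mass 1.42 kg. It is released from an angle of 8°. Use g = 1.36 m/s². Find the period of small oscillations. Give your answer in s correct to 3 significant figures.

T = 2π√(L/g) = 2π√(1.46/1.36) = 2π × 1.036 = 6.51 s.

6.51 s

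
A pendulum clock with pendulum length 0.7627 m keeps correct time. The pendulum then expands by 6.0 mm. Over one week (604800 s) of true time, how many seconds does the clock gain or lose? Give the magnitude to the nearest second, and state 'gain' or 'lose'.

lose 2365 s

T ∝ √L, so T'/T = √(0.76870/0.7627) = 1.00393.
In 604800 s of true time the clock registers 604800/1.00393 = 602435.0 s, so it loses 2365 s.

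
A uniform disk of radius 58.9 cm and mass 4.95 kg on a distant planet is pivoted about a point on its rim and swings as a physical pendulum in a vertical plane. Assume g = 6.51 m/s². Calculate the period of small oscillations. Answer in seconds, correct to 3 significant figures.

I_cm = ½mr² = 0.8586 kg·m². The pivot is at distance d = 0.589 m from the centre of mass.
By the parallel-axis theorem, I = I_cm + md² = 0.8586 + 1.717 = 2.576 kg·m².
T = 2π√(I/(mgd)) = 2π√(2.576/(4.95 × 6.51 × 0.589)) = 2.31 s.

2.31 s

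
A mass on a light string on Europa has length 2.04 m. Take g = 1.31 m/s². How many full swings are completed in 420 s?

53

T = 2π√(L/g) = 2π√(2.04/1.31) = 7.841 s.
Number of complete oscillations = ⌊420/7.841⌋ = ⌊53.57⌋ = 53.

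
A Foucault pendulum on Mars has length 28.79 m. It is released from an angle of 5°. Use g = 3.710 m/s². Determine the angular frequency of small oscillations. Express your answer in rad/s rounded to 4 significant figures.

0.3590 rad/s

ω = √(g/L) = √(3.710/28.79) = 0.3590 rad/s.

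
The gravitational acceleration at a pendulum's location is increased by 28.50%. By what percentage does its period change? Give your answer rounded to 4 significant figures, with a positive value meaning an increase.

-11.78%

T ∝ 1/√g, so T'/T = 1/√(1.2850) = 0.88216.
Percentage change in T = (0.88216 − 1) × 100% = -11.78%.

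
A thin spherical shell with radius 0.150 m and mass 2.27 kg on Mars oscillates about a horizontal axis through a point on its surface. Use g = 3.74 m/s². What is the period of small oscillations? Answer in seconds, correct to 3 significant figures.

I_cm = (2/3)mr² = 0.03405 kg·m². The pivot is at distance d = 0.150 m from the centre of mass.
By the parallel-axis theorem, I = I_cm + md² = 0.03405 + 0.05107 = 0.08512 kg·m².
T = 2π√(I/(mgd)) = 2π√(0.08512/(2.27 × 3.74 × 0.150)) = 1.62 s.

1.62 s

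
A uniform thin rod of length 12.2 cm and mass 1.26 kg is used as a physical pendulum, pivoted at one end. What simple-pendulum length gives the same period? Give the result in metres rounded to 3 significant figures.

The equivalent simple-pendulum length is L_eq = I/(md), where I is about the pivot and d = 0.06100 m.
I_cm = (1/12)mL² = 0.001563 kg·m², so I = I_cm + md² = 0.001563 + 0.004688 = 0.006251 kg·m².
L_eq = 0.006251/(1.26 × 0.06100) = 0.0813 m.

0.0813 m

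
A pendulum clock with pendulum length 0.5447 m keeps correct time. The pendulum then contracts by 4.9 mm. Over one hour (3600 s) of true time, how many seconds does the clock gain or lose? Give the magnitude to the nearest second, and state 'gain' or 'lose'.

T ∝ √L, so T'/T = √(0.53980/0.5447) = 0.995492.
In 3600 s of true time the clock registers 3600/0.995492 = 3616.3 s, so it gains 16 s.

gain 16 s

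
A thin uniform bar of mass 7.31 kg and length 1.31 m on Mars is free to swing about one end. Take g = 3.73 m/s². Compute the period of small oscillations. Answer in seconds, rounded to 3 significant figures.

3.04 s

For a physical pendulum T = 2π√(I/(mgd)), with d = 0.6550 m from pivot to centre of mass.
I_cm = mL²/12 = 7.31 × 1.31²/12 = 1.045 kg·m²; I = I_cm + md² = 1.045 + 7.31 × 0.6550² = 4.182 kg·m².
T = 2π√(4.182/(7.31 × 3.73 × 0.6550)) = 3.04 s.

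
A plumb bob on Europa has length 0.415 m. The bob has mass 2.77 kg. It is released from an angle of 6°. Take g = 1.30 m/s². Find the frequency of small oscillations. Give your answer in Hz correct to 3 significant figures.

0.282 Hz

T = 2π√(L/g) = 2π√(0.415/1.30) = 3.550 s, so f = 1/T = 0.282 Hz.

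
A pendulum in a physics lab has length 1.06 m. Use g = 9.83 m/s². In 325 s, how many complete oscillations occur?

T = 2π√(L/g) = 2π√(1.06/9.83) = 2.063 s.
Number of complete oscillations = ⌊325/2.063⌋ = ⌊157.5⌋ = 157.

157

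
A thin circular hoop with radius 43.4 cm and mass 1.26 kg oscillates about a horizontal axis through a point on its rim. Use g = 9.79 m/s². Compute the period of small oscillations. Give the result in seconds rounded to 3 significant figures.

I_cm = mr² = 0.2373 kg·m². The pivot is at distance d = 0.434 m from the centre of mass.
By the parallel-axis theorem, I = I_cm + md² = 0.2373 + 0.2373 = 0.4747 kg·m².
T = 2π√(I/(mgd)) = 2π√(0.4747/(1.26 × 9.79 × 0.434)) = 1.87 s.

1.87 s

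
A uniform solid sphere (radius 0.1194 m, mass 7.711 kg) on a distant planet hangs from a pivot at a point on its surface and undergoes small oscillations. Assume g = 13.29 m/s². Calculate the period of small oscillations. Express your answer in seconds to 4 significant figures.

0.7047 s

I_cm = (2/5)mr² = 0.043972 kg·m². The pivot is at distance d = 0.1194 m from the centre of mass.
By the parallel-axis theorem, I = I_cm + md² = 0.043972 + 0.10993 = 0.15390 kg·m².
T = 2π√(I/(mgd)) = 2π√(0.15390/(7.711 × 13.29 × 0.1194)) = 0.7047 s.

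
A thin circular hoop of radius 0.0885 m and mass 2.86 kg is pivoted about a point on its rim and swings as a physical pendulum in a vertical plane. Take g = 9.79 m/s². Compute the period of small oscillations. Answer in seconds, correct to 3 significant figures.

I_cm = mr² = 0.02240 kg·m². The pivot is at distance d = 0.0885 m from the centre of mass.
By the parallel-axis theorem, I = I_cm + md² = 0.02240 + 0.02240 = 0.04480 kg·m².
T = 2π√(I/(mgd)) = 2π√(0.04480/(2.86 × 9.79 × 0.0885)) = 0.845 s.

0.845 s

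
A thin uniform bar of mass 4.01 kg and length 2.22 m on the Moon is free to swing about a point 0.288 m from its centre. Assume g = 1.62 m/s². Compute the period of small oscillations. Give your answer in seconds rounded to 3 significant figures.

6.46 s

For a physical pendulum T = 2π√(I/(mgd)), with d = 0.2880 m from pivot to centre of mass.
I_cm = mL²/12 = 4.01 × 2.22²/12 = 1.647 kg·m²; I = I_cm + md² = 1.647 + 4.01 × 0.2880² = 1.980 kg·m².
T = 2π√(1.980/(4.01 × 1.62 × 0.2880)) = 6.46 s.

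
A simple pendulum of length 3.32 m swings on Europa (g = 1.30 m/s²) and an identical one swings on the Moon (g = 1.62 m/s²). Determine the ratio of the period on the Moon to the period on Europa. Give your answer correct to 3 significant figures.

0.896

T ∝ 1/√g, so T₂/T₁ = √(g₁/g₂) = √(1.30/1.62) = 0.896.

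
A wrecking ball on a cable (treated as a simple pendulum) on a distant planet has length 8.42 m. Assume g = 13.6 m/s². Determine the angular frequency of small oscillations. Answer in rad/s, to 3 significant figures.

1.27 rad/s

ω = √(g/L) = √(13.6/8.42) = 1.27 rad/s.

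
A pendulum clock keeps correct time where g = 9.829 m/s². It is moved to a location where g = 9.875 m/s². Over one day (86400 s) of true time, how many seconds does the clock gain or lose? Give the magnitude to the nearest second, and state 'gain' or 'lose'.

The clock's period scales as T ∝ 1/√g, so T'/T = √(9.829/9.875) = 0.997668.
In 86400 s of true time the clock registers 86400/0.997668 = 86601.9 s, so it gains 202 s.

gain 202 s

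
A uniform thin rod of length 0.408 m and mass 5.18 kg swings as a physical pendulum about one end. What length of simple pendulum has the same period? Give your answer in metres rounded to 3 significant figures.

The equivalent simple-pendulum length is L_eq = I/(md), where I is about the pivot and d = 0.2040 m.
I_cm = (1/12)mL² = 0.07186 kg·m², so I = I_cm + md² = 0.07186 + 0.2156 = 0.2874 kg·m².
L_eq = 0.2874/(5.18 × 0.2040) = 0.272 m.

0.272 m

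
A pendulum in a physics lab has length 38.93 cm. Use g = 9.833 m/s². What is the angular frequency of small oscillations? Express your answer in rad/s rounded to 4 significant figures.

5.026 rad/s

ω = √(g/L) = √(9.833/0.3893) = 5.026 rad/s.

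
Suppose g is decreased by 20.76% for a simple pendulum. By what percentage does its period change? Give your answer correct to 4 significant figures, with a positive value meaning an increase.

12.34%

T ∝ 1/√g, so T'/T = 1/√(0.79240) = 1.1234.
Percentage change in T = (1.1234 − 1) × 100% = 12.34%.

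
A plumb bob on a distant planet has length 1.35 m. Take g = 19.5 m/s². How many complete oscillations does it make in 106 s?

T = 2π√(L/g) = 2π√(1.35/19.5) = 1.653 s.
Number of complete oscillations = ⌊106/1.653⌋ = ⌊64.12⌋ = 64.

64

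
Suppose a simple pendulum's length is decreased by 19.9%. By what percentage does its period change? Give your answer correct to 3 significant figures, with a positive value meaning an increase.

T ∝ √L, so T'/T = √(0.8010) = 0.8950.
Percentage change in T = (0.8950 − 1) × 100% = -10.5%.

-10.5%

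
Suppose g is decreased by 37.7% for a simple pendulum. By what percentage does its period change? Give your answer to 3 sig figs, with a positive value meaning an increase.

T ∝ 1/√g, so T'/T = 1/√(0.6230) = 1.267.
Percentage change in T = (1.267 − 1) × 100% = 26.7%.

26.7%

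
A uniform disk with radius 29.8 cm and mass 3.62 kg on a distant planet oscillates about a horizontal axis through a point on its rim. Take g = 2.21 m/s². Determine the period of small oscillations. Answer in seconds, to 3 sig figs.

I_cm = ½mr² = 0.1607 kg·m². The pivot is at distance d = 0.298 m from the centre of mass.
By the parallel-axis theorem, I = I_cm + md² = 0.1607 + 0.3215 = 0.4822 kg·m².
T = 2π√(I/(mgd)) = 2π√(0.4822/(3.62 × 2.21 × 0.298)) = 2.83 s.

2.83 s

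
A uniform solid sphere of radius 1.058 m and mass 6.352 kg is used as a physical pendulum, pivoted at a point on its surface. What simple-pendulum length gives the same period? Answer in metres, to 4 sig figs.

The equivalent simple-pendulum length is L_eq = I/(md), where I is about the pivot and d = 1.0580 m.
I_cm = (2/5)mR² = 2.8441 kg·m², so I = I_cm + md² = 2.8441 + 7.1102 = 9.9543 kg·m².
L_eq = 9.9543/(6.352 × 1.0580) = 1.481 m.

1.481 m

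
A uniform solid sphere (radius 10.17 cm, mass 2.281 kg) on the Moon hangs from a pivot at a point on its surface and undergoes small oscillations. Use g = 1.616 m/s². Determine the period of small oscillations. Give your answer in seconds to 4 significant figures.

I_cm = (2/5)mr² = 0.0094369 kg·m². The pivot is at distance d = 0.1017 m from the centre of mass.
By the parallel-axis theorem, I = I_cm + md² = 0.0094369 + 0.023592 = 0.033029 kg·m².
T = 2π√(I/(mgd)) = 2π√(0.033029/(2.281 × 1.616 × 0.1017)) = 1.865 s.

1.865 s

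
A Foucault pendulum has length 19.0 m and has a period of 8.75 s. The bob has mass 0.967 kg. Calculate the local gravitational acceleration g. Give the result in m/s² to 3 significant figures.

From T = 2π√(L/g), g = 4π²L/T² = 4π² × 19.0/8.750² = 9.80 m/s².

9.80 m/s²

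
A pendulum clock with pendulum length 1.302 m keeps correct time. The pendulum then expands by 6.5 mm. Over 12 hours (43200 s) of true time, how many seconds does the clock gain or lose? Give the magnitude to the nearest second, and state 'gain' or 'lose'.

lose 107 s

T ∝ √L, so T'/T = √(1.30850/1.302) = 1.00249.
In 43200 s of true time the clock registers 43200/1.00249 = 43092.6 s, so it loses 107 s.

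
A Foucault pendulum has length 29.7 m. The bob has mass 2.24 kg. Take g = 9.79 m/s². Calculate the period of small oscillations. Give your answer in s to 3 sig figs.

T = 2π√(L/g) = 2π√(29.7/9.79) = 2π × 1.742 = 10.9 s.

10.9 s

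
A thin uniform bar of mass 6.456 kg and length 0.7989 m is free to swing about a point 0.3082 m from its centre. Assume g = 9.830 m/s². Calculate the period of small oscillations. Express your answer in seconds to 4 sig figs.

1.390 s

For a physical pendulum T = 2π√(I/(mgd)), with d = 0.30820 m from pivot to centre of mass.
I_cm = mL²/12 = 6.456 × 0.7989²/12 = 0.34337 kg·m²; I = I_cm + md² = 0.34337 + 6.456 × 0.30820² = 0.95661 kg·m².
T = 2π√(0.95661/(6.456 × 9.830 × 0.30820)) = 1.390 s.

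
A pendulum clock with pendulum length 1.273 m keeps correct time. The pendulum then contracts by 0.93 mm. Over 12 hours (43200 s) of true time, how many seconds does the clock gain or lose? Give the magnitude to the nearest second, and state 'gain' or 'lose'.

gain 16 s

T ∝ √L, so T'/T = √(1.27207/1.273) = 0.999635.
In 43200 s of true time the clock registers 43200/0.999635 = 43215.8 s, so it gains 16 s.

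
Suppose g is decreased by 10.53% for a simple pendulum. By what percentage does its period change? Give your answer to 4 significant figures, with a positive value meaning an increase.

T ∝ 1/√g, so T'/T = 1/√(0.89470) = 1.0572.
Percentage change in T = (1.0572 − 1) × 100% = 5.721%.

5.721%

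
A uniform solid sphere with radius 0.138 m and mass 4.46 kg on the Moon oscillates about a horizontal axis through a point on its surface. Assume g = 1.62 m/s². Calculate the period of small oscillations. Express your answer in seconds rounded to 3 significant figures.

I_cm = (2/5)mr² = 0.03397 kg·m². The pivot is at distance d = 0.138 m from the centre of mass.
By the parallel-axis theorem, I = I_cm + md² = 0.03397 + 0.08494 = 0.1189 kg·m².
T = 2π√(I/(mgd)) = 2π√(0.1189/(4.46 × 1.62 × 0.138)) = 2.17 s.

2.17 s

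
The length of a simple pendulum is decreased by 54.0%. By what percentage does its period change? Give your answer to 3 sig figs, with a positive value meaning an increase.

-32.2%

T ∝ √L, so T'/T = √(0.4600) = 0.6782.
Percentage change in T = (0.6782 − 1) × 100% = -32.2%.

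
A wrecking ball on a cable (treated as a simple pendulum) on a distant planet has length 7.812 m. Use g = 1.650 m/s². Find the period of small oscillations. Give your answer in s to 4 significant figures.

T = 2π√(L/g) = 2π√(7.812/1.650) = 2π × 2.1759 = 13.67 s.

13.67 s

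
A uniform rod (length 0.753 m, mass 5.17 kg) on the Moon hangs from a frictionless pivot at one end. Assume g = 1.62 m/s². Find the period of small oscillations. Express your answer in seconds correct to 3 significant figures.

3.50 s

For a physical pendulum T = 2π√(I/(mgd)), with d = 0.3765 m from pivot to centre of mass.
I_cm = mL²/12 = 5.17 × 0.753²/12 = 0.2443 kg·m²; I = I_cm + md² = 0.2443 + 5.17 × 0.3765² = 0.9771 kg·m².
T = 2π√(0.9771/(5.17 × 1.62 × 0.3765)) = 3.50 s.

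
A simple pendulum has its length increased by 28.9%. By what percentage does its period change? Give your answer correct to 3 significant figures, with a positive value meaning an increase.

13.5%

T ∝ √L, so T'/T = √(1.289) = 1.135.
Percentage change in T = (1.135 − 1) × 100% = 13.5%.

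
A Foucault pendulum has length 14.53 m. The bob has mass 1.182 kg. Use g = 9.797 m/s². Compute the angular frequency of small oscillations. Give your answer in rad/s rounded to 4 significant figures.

ω = √(g/L) = √(9.797/14.53) = 0.8211 rad/s.

0.8211 rad/s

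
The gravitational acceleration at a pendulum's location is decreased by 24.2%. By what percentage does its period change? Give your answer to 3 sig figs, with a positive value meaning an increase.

14.9%

T ∝ 1/√g, so T'/T = 1/√(0.7580) = 1.149.
Percentage change in T = (1.149 − 1) × 100% = 14.9%.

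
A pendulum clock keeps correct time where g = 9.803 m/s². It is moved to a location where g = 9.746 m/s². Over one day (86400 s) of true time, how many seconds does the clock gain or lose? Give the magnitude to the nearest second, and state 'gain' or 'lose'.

lose 252 s

The clock's period scales as T ∝ 1/√g, so T'/T = √(9.803/9.746) = 1.00292.
In 86400 s of true time the clock registers 86400/1.00292 = 86148.4 s, so it loses 252 s.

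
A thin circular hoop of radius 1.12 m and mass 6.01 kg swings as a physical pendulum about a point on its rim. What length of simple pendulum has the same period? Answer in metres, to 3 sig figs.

2.24 m

The equivalent simple-pendulum length is L_eq = I/(md), where I is about the pivot and d = 1.120 m.
I_cm = mR² = 7.539 kg·m², so I = I_cm + md² = 7.539 + 7.539 = 15.08 kg·m².
L_eq = 15.08/(6.01 × 1.120) = 2.24 m.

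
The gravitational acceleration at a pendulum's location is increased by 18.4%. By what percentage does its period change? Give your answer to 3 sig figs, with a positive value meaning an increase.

T ∝ 1/√g, so T'/T = 1/√(1.184) = 0.9190.
Percentage change in T = (0.9190 − 1) × 100% = -8.10%.

-8.10%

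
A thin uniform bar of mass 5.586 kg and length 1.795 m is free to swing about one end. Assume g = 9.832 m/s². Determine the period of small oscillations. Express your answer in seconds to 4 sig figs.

For a physical pendulum T = 2π√(I/(mgd)), with d = 0.89750 m from pivot to centre of mass.
I_cm = mL²/12 = 5.586 × 1.795²/12 = 1.4999 kg·m²; I = I_cm + md² = 1.4999 + 5.586 × 0.89750² = 5.9994 kg·m².
T = 2π√(5.9994/(5.586 × 9.832 × 0.89750)) = 2.192 s.

2.192 s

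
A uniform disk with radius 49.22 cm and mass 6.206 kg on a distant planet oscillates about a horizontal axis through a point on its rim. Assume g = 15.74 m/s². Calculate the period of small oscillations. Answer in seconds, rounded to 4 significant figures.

1.361 s

I_cm = ½mr² = 0.75174 kg·m². The pivot is at distance d = 0.4922 m from the centre of mass.
By the parallel-axis theorem, I = I_cm + md² = 0.75174 + 1.5035 = 2.2552 kg·m².
T = 2π√(I/(mgd)) = 2π√(2.2552/(6.206 × 15.74 × 0.4922)) = 1.361 s.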